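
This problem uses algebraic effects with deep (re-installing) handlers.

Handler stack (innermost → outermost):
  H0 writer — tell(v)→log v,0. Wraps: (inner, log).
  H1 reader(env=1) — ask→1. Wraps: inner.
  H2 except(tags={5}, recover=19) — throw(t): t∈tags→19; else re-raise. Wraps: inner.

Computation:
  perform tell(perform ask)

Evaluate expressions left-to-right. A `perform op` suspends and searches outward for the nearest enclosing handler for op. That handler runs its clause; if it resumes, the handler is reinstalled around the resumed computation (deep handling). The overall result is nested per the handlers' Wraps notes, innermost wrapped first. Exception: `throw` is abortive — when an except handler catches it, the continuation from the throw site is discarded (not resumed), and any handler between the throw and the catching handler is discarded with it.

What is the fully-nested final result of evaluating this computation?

Answer: (0, (1))

Step-by-step:
ask @ H1 ⇒ 1
tell(1) @ H0 ⇒ log+=1
H0 returns (0, (1))
H1 returns (0, (1))
H2 returns (0, (1))
= (0, (1))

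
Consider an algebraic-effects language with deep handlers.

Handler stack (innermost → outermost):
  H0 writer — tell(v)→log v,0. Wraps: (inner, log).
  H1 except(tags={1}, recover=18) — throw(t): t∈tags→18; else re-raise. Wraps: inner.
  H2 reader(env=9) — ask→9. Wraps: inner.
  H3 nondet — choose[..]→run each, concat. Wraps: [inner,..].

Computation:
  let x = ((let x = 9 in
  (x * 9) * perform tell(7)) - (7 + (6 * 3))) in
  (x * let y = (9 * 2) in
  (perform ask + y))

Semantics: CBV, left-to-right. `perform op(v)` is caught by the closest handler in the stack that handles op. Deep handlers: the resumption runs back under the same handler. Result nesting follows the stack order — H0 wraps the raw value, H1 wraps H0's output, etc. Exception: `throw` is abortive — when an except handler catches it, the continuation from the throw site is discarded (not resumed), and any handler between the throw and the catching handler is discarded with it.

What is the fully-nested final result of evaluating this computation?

Answer: [(-675, (7))]

Working:
tell(7) @ H0 ⇒ log+=7
ask @ H2 ⇒ 9
H0 returns (-675, (7))
H1 returns (-675, (7))
H2 returns (-675, (7))
H3 returns [(-675, (7))]
= [(-675, (7))]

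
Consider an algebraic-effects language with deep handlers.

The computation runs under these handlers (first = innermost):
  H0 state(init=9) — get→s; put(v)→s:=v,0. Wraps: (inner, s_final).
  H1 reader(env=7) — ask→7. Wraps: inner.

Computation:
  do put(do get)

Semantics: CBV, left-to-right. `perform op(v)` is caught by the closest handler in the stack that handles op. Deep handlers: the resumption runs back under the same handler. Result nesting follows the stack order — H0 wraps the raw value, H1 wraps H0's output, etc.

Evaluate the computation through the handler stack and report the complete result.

Evaluation trace:
get @ H0 ⇒ 9
put(9) @ H0 ⇒ s:=9
H0 returns (0, 9)
H1 returns (0, 9)
= (0, 9)

Answer: (0, 9)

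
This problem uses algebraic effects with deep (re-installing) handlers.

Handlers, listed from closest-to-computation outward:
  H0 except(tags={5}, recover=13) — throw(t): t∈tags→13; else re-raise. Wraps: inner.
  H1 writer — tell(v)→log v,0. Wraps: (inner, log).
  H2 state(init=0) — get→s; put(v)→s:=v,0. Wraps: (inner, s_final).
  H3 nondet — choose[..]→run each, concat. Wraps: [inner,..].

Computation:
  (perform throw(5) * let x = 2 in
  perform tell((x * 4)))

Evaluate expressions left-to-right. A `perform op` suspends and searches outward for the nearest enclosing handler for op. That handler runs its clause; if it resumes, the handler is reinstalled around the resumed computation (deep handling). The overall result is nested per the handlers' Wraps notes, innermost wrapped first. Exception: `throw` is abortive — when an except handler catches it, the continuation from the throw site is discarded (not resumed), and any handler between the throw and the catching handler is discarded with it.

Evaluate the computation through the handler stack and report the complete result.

Evaluation trace:
throw(5) @ H0 caught ⇒ 13
H1 returns (13, ())
H2 returns ((13, ()), 0)
H3 returns [((13, ()), 0)]
= [((13, ()), 0)]

Answer: [((13, ()), 0)]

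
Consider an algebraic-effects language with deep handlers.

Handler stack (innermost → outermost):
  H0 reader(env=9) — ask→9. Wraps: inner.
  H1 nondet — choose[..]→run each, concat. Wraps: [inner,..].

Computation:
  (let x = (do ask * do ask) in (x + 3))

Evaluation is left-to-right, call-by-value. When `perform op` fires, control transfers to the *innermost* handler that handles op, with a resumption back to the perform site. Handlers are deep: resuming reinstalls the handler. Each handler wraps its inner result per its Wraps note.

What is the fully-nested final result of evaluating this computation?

Answer: [84]

Evaluation trace:
ask @ H0 ⇒ 9
ask @ H0 ⇒ 9
H0 returns 84
H1 returns [84]
= [84]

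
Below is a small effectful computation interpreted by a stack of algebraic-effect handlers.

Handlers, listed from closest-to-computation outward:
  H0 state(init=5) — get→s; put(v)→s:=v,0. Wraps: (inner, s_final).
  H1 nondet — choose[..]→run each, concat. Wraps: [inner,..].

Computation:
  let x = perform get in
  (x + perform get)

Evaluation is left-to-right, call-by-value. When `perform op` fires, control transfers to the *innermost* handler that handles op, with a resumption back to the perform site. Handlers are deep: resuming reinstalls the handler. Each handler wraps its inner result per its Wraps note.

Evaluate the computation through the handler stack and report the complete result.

Answer: [(10, 5)]

Evaluation trace:
get @ H0 ⇒ 5
get @ H0 ⇒ 5
H0 returns (10, 5)
H1 returns [(10, 5)]
= [(10, 5)]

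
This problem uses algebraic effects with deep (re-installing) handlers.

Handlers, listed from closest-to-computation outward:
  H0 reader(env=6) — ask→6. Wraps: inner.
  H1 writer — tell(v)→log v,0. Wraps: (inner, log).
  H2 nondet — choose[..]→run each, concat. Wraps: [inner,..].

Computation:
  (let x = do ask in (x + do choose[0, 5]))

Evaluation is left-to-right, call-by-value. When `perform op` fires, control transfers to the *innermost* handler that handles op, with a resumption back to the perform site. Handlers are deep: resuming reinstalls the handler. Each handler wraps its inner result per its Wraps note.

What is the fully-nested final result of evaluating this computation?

Working:
ask @ H0 ⇒ 6
choose[0, 5] @ H2
  branch[0] choose=0:
    H0 returns 6
    H1 returns (6, ())
    H2 returns [(6, ())]
  branch[1] choose=5:
    H0 returns 11
    H1 returns (11, ())
    H2 returns [(11, ())]
= [(6, ()), (11, ())]

Answer: [(6, ()), (11, ())]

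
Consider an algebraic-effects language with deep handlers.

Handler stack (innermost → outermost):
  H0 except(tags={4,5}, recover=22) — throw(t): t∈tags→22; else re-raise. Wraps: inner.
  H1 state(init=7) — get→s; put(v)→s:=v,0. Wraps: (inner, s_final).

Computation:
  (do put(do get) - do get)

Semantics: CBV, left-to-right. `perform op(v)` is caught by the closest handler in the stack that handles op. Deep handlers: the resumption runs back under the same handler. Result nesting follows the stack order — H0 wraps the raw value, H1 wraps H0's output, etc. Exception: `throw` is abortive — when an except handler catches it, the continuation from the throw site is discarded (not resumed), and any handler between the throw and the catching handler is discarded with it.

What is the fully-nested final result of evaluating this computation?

Evaluation trace:
get @ H1 ⇒ 7
put(7) @ H1 ⇒ s:=7
get @ H1 ⇒ 7
H0 returns -7
H1 returns (-7, 7)
= (-7, 7)

Answer: (-7, 7)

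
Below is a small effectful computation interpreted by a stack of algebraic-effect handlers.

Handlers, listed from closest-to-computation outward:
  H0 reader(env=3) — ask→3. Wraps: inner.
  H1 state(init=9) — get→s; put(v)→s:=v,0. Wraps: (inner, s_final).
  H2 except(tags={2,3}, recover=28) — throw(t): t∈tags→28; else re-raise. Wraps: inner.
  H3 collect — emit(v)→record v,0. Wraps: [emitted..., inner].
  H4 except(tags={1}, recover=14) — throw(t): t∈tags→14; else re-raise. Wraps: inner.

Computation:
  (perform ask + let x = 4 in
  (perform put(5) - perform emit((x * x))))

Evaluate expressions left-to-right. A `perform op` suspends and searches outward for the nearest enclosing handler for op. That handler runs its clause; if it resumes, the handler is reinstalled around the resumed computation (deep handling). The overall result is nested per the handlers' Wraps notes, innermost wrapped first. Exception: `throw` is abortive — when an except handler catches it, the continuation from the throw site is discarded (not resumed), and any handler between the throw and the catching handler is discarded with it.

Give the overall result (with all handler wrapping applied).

Step-by-step:
ask @ H0 ⇒ 3
put(5) @ H1 ⇒ s:=5
emit(16) @ H3 ⇒ out+=16
H0 returns 3
H1 returns (3, 5)
H2 returns (3, 5)
H3 returns [16, (3, 5)]
H4 returns [16, (3, 5)]
= [16, (3, 5)]

Answer: [16, (3, 5)]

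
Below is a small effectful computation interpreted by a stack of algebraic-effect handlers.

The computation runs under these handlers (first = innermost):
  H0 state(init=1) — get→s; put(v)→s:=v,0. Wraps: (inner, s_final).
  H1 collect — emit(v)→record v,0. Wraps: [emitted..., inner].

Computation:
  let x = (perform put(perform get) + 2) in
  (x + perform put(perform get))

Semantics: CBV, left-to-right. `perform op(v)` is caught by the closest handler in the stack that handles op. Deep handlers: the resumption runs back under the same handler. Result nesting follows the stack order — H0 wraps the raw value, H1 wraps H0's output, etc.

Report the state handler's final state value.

Answer: 1

Evaluation trace:
get @ H0 ⇒ 1
put(1) @ H0 ⇒ s:=1
get @ H0 ⇒ 1
put(1) @ H0 ⇒ s:=1
H0 returns (2, 1)
H1 returns [(2, 1)]
= [(2, 1)]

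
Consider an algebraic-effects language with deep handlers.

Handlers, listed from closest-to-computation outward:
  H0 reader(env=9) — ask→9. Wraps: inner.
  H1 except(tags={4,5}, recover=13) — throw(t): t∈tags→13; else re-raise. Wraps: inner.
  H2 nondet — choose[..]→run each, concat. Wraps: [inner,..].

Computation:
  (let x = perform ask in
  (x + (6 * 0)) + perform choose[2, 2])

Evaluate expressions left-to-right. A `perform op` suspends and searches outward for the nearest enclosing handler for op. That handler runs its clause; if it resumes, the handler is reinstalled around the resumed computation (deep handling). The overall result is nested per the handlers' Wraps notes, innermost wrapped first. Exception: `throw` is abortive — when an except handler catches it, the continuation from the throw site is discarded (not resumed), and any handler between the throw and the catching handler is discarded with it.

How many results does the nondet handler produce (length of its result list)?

Working:
ask @ H0 ⇒ 9
choose[2, 2] @ H2
  branch[0] choose=2:
    H0 returns 11
    H1 returns 11
    H2 returns [11]
  branch[1] choose=2:
    H0 returns 11
    H1 returns 11
    H2 returns [11]
= [11, 11]

Answer: 2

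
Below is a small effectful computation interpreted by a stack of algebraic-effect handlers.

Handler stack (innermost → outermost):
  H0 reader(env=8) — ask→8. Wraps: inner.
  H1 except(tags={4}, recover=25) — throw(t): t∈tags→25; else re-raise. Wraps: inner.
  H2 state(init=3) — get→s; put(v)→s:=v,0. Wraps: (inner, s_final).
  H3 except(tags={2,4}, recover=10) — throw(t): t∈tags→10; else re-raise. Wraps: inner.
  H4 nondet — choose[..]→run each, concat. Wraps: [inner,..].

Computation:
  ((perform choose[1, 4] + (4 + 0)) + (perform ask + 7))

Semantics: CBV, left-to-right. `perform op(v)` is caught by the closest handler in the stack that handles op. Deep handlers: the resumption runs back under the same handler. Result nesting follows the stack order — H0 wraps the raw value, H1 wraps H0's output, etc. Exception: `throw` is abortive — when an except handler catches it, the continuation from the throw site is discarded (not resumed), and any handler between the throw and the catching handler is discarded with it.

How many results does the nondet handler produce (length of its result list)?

Step-by-step:
choose[1, 4] @ H4
  branch[0] choose=1:
    ask @ H0 ⇒ 8
    H0 returns 20
    H1 returns 20
    H2 returns (20, 3)
    H3 returns (20, 3)
    H4 returns [(20, 3)]
  branch[1] choose=4:
    ask @ H0 ⇒ 8
    H0 returns 23
    H1 returns 23
    H2 returns (23, 3)
    H3 returns (23, 3)
    H4 returns [(23, 3)]
= [(20, 3), (23, 3)]

Answer: 2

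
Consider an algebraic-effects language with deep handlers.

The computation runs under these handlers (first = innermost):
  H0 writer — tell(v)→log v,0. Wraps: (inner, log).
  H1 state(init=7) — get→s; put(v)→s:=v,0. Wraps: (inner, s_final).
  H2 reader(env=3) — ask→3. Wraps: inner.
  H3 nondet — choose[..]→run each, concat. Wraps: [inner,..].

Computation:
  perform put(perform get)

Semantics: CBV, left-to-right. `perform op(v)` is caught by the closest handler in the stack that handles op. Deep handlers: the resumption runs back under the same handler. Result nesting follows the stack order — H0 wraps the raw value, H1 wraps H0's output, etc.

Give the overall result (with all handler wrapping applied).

Answer: [((0, ()), 7)]

Working:
get @ H1 ⇒ 7
put(7) @ H1 ⇒ s:=7
H0 returns (0, ())
H1 returns ((0, ()), 7)
H2 returns ((0, ()), 7)
H3 returns [((0, ()), 7)]
= [((0, ()), 7)]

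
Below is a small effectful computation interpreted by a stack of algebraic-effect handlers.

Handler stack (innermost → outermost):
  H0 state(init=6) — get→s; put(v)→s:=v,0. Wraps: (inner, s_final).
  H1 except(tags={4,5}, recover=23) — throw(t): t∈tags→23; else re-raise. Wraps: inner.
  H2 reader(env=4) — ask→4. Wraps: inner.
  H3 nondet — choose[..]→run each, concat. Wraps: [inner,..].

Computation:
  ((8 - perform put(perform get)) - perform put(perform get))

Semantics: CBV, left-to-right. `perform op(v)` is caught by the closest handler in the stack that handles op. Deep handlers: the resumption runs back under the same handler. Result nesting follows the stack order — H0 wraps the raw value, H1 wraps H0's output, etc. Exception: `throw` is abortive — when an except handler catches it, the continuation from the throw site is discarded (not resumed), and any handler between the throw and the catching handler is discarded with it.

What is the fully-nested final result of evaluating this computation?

Evaluation trace:
get @ H0 ⇒ 6
put(6) @ H0 ⇒ s:=6
get @ H0 ⇒ 6
put(6) @ H0 ⇒ s:=6
H0 returns (8, 6)
H1 returns (8, 6)
H2 returns (8, 6)
H3 returns [(8, 6)]
= [(8, 6)]

Answer: [(8, 6)]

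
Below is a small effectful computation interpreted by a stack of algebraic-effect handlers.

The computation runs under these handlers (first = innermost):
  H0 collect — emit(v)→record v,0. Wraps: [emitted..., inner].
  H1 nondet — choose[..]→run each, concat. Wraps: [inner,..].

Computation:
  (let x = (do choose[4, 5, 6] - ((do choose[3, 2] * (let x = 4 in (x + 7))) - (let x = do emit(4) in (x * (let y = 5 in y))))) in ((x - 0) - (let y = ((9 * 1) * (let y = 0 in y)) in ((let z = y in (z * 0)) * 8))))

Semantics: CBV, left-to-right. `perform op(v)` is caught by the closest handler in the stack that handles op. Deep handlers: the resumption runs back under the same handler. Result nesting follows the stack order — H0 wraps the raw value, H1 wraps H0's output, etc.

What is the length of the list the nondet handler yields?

Working:
choose[4, 5, 6] @ H1
  branch[0] choose=4:
    choose[3, 2] @ H1
      branch[0] choose=3:
        emit(4) @ H0 ⇒ out+=4
        H0 returns [4, -29]
        H1 returns [[4, -29]]
      branch[1] choose=2:
        emit(4) @ H0 ⇒ out+=4
        H0 returns [4, -18]
        H1 returns [[4, -18]]
  branch[1] choose=5:
    choose[3, 2] @ H1
      branch[0] choose=3:
        emit(4) @ H0 ⇒ out+=4
        H0 returns [4, -28]
        H1 returns [[4, -28]]
      branch[1] choose=2:
        emit(4) @ H0 ⇒ out+=4
        H0 returns [4, -17]
        H1 returns [[4, -17]]
  branch[2] choose=6:
    choose[3, 2] @ H1
      branch[0] choose=3:
        emit(4) @ H0 ⇒ out+=4
        H0 returns [4, -27]
        H1 returns [[4, -27]]
      branch[1] choose=2:
        emit(4) @ H0 ⇒ out+=4
        H0 returns [4, -16]
        H1 returns [[4, -16]]
= [[4, -29], [4, -18], [4, -28], [4, -17], [4, -27], [4, -16]]

Answer: 6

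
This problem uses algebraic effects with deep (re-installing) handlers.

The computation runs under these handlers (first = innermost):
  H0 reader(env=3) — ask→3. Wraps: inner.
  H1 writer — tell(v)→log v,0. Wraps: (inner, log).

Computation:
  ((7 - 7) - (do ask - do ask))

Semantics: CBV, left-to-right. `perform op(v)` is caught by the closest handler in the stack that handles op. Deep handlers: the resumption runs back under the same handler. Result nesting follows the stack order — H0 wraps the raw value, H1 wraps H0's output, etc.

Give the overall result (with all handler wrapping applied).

Working:
ask @ H0 ⇒ 3
ask @ H0 ⇒ 3
H0 returns 0
H1 returns (0, ())
= (0, ())

Answer: (0, ())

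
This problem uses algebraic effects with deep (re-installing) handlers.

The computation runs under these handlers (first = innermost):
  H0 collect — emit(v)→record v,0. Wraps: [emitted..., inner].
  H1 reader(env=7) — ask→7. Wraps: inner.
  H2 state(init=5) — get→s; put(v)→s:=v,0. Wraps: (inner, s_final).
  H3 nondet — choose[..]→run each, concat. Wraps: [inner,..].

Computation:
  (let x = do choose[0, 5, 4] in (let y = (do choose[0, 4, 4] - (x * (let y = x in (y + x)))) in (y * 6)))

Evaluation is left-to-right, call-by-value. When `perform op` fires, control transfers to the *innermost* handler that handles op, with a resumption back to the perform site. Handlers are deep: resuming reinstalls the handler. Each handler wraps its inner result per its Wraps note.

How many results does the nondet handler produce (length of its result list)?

Step-by-step:
choose[0, 5, 4] @ H3
  branch[0] choose=0:
    choose[0, 4, 4] @ H3
      branch[0] choose=0:
        H0 returns [0]
        H1 returns [0]
        H2 returns ([0], 5)
        H3 returns [([0], 5)]
      branch[1] choose=4:
        H0 returns [24]
        H1 returns [24]
        H2 returns ([24], 5)
        H3 returns [([24], 5)]
      branch[2] choose=4:
        H0 returns [24]
        H1 returns [24]
        H2 returns ([24], 5)
        H3 returns [([24], 5)]
  branch[1] choose=5:
    choose[0, 4, 4] @ H3
      branch[0] choose=0:
        H0 returns [-300]
        H1 returns [-300]
        H2 returns ([-300], 5)
        H3 returns [([-300], 5)]
      branch[1] choose=4:
        H0 returns [-276]
        H1 returns [-276]
        H2 returns ([-276], 5)
        H3 returns [([-276], 5)]
      branch[2] choose=4:
        H0 returns [-276]
        H1 returns [-276]
        H2 returns ([-276], 5)
        H3 returns [([-276], 5)]
  branch[2] choose=4:
    choose[0, 4, 4] @ H3
      branch[0] choose=0:
        H0 returns [-192]
        H1 returns [-192]
        H2 returns ([-192], 5)
        H3 returns [([-192], 5)]
      branch[1] choose=4:
        H0 returns [-168]
        H1 returns [-168]
        H2 returns ([-168], 5)
        H3 returns [([-168], 5)]
      branch[2] choose=4:
        H0 returns [-168]
        H1 returns [-168]
        H2 returns ([-168], 5)
        H3 returns [([-168], 5)]
= [([0], 5), ([24], 5), ([24], 5), ([-300], 5), ([-276], 5), ([-276], 5), ([-192], 5), ([-168], 5), ([-168], 5)]

Answer: 9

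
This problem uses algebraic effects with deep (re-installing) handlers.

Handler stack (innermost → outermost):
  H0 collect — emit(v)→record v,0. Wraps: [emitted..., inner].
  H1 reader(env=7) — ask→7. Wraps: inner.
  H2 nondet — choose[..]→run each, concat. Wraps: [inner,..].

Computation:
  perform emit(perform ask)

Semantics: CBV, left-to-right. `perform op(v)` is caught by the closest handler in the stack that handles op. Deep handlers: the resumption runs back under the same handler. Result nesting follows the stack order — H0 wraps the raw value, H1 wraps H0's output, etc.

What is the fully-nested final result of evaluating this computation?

Step-by-step:
ask @ H1 ⇒ 7
emit(7) @ H0 ⇒ out+=7
H0 returns [7, 0]
H1 returns [7, 0]
H2 returns [[7, 0]]
= [[7, 0]]

Answer: [[7, 0]]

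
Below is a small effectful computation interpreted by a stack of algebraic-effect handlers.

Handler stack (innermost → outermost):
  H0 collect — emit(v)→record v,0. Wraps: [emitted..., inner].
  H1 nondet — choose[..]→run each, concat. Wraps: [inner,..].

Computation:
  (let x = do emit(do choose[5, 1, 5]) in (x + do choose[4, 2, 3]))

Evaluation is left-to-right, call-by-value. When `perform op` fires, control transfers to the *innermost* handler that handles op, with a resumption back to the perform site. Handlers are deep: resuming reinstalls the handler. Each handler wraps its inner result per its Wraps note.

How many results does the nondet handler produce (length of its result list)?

Answer: 9

Evaluation trace:
choose[5, 1, 5] @ H1
  branch[0] choose=5:
    emit(5) @ H0 ⇒ out+=5
    choose[4, 2, 3] @ H1
      branch[0] choose=4:
        H0 returns [5, 4]
        H1 returns [[5, 4]]
      branch[1] choose=2:
        H0 returns [5, 2]
        H1 returns [[5, 2]]
      branch[2] choose=3:
        H0 returns [5, 3]
        H1 returns [[5, 3]]
  branch[1] choose=1:
    emit(1) @ H0 ⇒ out+=1
    choose[4, 2, 3] @ H1
      branch[0] choose=4:
        H0 returns [1, 4]
        H1 returns [[1, 4]]
      branch[1] choose=2:
        H0 returns [1, 2]
        H1 returns [[1, 2]]
      branch[2] choose=3:
        H0 returns [1, 3]
        H1 returns [[1, 3]]
  branch[2] choose=5:
    emit(5) @ H0 ⇒ out+=5
    choose[4, 2, 3] @ H1
      branch[0] choose=4:
        H0 returns [5, 4]
        H1 returns [[5, 4]]
      branch[1] choose=2:
        H0 returns [5, 2]
        H1 returns [[5, 2]]
      branch[2] choose=3:
        H0 returns [5, 3]
        H1 returns [[5, 3]]
= [[5, 4], [5, 2], [5, 3], [1, 4], [1, 2], [1, 3], [5, 4], [5, 2], [5, 3]]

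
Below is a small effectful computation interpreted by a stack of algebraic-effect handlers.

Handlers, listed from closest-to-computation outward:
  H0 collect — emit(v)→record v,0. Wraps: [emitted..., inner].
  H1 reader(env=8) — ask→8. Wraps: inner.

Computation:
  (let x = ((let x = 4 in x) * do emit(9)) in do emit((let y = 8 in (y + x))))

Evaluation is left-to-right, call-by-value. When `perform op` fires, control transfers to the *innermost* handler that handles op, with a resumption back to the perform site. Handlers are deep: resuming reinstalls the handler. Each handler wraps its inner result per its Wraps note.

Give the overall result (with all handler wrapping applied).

Working:
emit(9) @ H0 ⇒ out+=9
emit(8) @ H0 ⇒ out+=8
H0 returns [9, 8, 0]
H1 returns [9, 8, 0]
= [9, 8, 0]

Answer: [9, 8, 0]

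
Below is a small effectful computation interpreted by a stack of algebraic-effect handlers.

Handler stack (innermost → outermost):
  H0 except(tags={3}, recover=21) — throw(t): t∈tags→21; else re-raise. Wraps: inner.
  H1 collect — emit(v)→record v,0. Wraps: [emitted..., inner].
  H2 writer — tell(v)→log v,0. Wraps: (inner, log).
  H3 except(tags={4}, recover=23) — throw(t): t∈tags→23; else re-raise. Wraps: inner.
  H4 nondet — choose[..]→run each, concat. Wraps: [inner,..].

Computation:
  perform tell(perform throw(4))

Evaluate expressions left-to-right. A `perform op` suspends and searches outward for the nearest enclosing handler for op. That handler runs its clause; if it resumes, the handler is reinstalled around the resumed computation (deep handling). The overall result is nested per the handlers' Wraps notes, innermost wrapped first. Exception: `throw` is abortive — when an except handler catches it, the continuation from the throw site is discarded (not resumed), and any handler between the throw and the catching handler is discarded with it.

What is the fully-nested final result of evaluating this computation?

Answer: [23]

Working:
throw(4) @ H0 re-raised
throw(4) @ H3 caught ⇒ 23
H4 returns [23]
= [23]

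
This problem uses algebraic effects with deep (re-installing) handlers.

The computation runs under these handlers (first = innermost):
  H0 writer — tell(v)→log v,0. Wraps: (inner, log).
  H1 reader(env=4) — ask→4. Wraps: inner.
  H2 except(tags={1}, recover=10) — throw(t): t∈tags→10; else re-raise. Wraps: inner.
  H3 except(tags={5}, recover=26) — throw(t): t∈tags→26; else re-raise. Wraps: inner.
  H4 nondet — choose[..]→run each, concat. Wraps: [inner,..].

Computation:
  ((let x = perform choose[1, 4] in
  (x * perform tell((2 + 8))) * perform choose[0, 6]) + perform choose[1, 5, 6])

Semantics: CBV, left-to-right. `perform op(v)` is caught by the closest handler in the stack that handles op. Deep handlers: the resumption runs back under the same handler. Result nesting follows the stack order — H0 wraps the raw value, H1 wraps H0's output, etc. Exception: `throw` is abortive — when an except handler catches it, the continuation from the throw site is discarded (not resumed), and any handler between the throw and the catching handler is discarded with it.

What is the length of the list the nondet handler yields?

Answer: 12

Working:
choose[1, 4] @ H4
  branch[0] choose=1:
    tell(10) @ H0 ⇒ log+=10
    choose[0, 6] @ H4
      branch[0] choose=0:
        choose[1, 5, 6] @ H4
          branch[0] choose=1:
            H0 returns (1, (10))
            H1 returns (1, (10))
            H2 returns (1, (10))
            H3 returns (1, (10))
            H4 returns [(1, (10))]
          branch[1] choose=5:
            H0 returns (5, (10))
            H1 returns (5, (10))
            H2 returns (5, (10))
            H3 returns (5, (10))
            H4 returns [(5, (10))]
          branch[2] choose=6:
            H0 returns (6, (10))
            H1 returns (6, (10))
            H2 returns (6, (10))
            H3 returns (6, (10))
            H4 returns [(6, (10))]
      branch[1] choose=6:
        choose[1, 5, 6] @ H4
          branch[0] choose=1:
            H0 returns (1, (10))
            H1 returns (1, (10))
            H2 returns (1, (10))
            H3 returns (1, (10))
            H4 returns [(1, (10))]
          branch[1] choose=5:
            H0 returns (5, (10))
            H1 returns (5, (10))
            H2 returns (5, (10))
            H3 returns (5, (10))
            H4 returns [(5, (10))]
          branch[2] choose=6:
            H0 returns (6, (10))
            H1 returns (6, (10))
            H2 returns (6, (10))
            H3 returns (6, (10))
            H4 returns [(6, (10))]
  branch[1] choose=4:
    tell(10) @ H0 ⇒ log+=10
    choose[0, 6] @ H4
      branch[0] choose=0:
        choose[1, 5, 6] @ H4
          branch[0] choose=1:
            H0 returns (1, (10))
            H1 returns (1, (10))
            H2 returns (1, (10))
            H3 returns (1, (10))
            H4 returns [(1, (10))]
          branch[1] choose=5:
            H0 returns (5, (10))
            H1 returns (5, (10))
            H2 returns (5, (10))
            H3 returns (5, (10))
            H4 returns [(5, (10))]
          branch[2] choose=6:
            H0 returns (6, (10))
            H1 returns (6, (10))
            H2 returns (6, (10))
            H3 returns (6, (10))
            H4 returns [(6, (10))]
      branch[1] choose=6:
        choose[1, 5, 6] @ H4
          branch[0] choose=1:
            H0 returns (1, (10))
            H1 returns (1, (10))
            H2 returns (1, (10))
            H3 returns (1, (10))
            H4 returns [(1, (10))]
          branch[1] choose=5:
            H0 returns (5, (10))
            H1 returns (5, (10))
            H2 returns (5, (10))
            H3 returns (5, (10))
            H4 returns [(5, (10))]
          branch[2] choose=6:
            H0 returns (6, (10))
            H1 returns (6, (10))
            H2 returns (6, (10))
            H3 returns (6, (10))
            H4 returns [(6, (10))]
= [(1, (10)), (5, (10)), (6, (10)), (1, (10)), (5, (10)), (6, (10)), (1, (10)), (5, (10)), (6, (10)), (1, (10)), (5, (10)), (6, (10))]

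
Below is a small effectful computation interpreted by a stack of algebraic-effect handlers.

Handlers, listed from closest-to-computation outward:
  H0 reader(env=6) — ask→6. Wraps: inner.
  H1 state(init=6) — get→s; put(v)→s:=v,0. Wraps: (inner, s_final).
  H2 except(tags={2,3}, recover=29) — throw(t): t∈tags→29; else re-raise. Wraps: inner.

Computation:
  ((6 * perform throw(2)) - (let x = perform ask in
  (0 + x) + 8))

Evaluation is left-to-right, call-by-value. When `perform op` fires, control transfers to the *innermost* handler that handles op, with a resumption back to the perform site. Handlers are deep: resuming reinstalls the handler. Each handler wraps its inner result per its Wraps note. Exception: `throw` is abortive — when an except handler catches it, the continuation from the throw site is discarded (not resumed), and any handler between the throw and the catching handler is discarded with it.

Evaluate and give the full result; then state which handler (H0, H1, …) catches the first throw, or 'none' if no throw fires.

Answer: 29 ; first throw caught by: H2

Evaluation trace:
throw(2) @ H2 caught ⇒ 29
= 29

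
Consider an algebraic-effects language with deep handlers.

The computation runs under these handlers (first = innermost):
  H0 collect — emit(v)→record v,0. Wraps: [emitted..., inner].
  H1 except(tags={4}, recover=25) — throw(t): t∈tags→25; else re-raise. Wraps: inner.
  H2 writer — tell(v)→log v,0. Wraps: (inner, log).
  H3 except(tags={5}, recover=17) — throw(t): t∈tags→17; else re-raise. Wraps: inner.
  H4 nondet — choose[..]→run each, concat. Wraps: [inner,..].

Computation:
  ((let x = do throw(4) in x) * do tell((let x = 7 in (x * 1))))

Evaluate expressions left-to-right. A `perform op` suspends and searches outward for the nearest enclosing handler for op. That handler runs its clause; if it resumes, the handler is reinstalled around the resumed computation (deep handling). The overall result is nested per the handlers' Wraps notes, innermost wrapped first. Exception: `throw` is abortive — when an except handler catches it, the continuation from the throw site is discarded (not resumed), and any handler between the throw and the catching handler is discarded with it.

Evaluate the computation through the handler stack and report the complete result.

Working:
throw(4) @ H1 caught ⇒ 25
H2 returns (25, ())
H3 returns (25, ())
H4 returns [(25, ())]
= [(25, ())]

Answer: [(25, ())]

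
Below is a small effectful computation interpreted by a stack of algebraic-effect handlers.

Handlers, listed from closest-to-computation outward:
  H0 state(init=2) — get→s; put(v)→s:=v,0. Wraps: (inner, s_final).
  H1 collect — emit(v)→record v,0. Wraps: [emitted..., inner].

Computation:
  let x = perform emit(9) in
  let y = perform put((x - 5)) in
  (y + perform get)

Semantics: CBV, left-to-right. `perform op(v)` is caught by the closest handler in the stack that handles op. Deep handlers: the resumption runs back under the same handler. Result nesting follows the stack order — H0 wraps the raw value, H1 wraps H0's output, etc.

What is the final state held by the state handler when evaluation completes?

Answer: -5

Working:
emit(9) @ H1 ⇒ out+=9
put(-5) @ H0 ⇒ s:=-5
get @ H0 ⇒ -5
H0 returns (-5, -5)
H1 returns [9, (-5, -5)]
= [9, (-5, -5)]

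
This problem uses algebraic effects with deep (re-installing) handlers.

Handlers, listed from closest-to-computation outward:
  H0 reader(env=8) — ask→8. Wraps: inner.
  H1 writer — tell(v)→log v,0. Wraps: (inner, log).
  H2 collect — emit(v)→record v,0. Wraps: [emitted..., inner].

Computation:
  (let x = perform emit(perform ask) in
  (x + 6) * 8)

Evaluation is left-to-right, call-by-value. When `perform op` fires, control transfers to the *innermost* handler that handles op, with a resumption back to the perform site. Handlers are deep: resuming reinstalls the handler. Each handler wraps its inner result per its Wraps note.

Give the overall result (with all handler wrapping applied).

Evaluation trace:
ask @ H0 ⇒ 8
emit(8) @ H2 ⇒ out+=8
H0 returns 48
H1 returns (48, ())
H2 returns [8, (48, ())]
= [8, (48, ())]

Answer: [8, (48, ())]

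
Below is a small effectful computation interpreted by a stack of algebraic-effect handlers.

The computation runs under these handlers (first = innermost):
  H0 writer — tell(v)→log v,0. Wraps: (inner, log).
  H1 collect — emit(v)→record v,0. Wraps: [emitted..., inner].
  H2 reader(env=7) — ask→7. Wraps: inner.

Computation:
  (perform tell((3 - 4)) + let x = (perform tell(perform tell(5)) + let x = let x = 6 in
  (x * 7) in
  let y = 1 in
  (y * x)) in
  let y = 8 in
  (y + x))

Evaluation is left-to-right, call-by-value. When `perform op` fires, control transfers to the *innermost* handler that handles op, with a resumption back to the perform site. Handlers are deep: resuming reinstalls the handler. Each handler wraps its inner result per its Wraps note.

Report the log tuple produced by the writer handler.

Step-by-step:
tell(-1) @ H0 ⇒ log+=-1
tell(5) @ H0 ⇒ log+=5
tell(0) @ H0 ⇒ log+=0
H0 returns (50, (-1, 5, 0))
H1 returns [(50, (-1, 5, 0))]
H2 returns [(50, (-1, 5, 0))]
= [(50, (-1, 5, 0))]

Answer: (-1, 5, 0)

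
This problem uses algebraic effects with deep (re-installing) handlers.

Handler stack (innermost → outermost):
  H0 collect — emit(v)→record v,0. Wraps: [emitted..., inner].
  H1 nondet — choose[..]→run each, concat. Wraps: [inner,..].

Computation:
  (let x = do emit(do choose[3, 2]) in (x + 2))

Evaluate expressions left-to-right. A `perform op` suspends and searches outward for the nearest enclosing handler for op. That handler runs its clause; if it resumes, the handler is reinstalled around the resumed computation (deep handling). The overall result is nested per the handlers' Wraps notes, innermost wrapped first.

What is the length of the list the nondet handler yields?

Step-by-step:
choose[3, 2] @ H1
  branch[0] choose=3:
    emit(3) @ H0 ⇒ out+=3
    H0 returns [3, 2]
    H1 returns [[3, 2]]
  branch[1] choose=2:
    emit(2) @ H0 ⇒ out+=2
    H0 returns [2, 2]
    H1 returns [[2, 2]]
= [[3, 2], [2, 2]]

Answer: 2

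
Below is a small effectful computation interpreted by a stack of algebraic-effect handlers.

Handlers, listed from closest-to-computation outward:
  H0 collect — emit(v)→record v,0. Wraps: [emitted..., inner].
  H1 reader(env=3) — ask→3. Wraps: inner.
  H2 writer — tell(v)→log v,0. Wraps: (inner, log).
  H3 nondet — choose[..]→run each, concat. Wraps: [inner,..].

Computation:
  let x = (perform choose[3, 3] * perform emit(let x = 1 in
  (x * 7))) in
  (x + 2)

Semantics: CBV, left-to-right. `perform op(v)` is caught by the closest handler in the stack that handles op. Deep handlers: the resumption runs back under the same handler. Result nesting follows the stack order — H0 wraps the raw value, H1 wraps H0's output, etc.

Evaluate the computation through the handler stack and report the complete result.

Evaluation trace:
choose[3, 3] @ H3
  branch[0] choose=3:
    emit(7) @ H0 ⇒ out+=7
    H0 returns [7, 2]
    H1 returns [7, 2]
    H2 returns ([7, 2], ())
    H3 returns [([7, 2], ())]
  branch[1] choose=3:
    emit(7) @ H0 ⇒ out+=7
    H0 returns [7, 2]
    H1 returns [7, 2]
    H2 returns ([7, 2], ())
    H3 returns [([7, 2], ())]
= [([7, 2], ()), ([7, 2], ())]

Answer: [([7, 2], ()), ([7, 2], ())]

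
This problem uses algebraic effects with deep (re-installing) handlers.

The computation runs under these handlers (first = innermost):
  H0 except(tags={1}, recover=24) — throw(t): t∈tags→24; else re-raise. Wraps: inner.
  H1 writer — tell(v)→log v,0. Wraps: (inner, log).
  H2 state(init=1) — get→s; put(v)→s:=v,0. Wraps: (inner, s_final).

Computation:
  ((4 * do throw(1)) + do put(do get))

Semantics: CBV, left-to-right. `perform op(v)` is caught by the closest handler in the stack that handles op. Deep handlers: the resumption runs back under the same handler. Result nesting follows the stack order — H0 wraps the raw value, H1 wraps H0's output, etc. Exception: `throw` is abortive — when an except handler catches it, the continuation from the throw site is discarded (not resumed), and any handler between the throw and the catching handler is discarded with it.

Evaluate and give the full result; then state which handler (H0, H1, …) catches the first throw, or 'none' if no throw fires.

Answer: ((24, ()), 1) ; first throw caught by: H0

Evaluation trace:
throw(1) @ H0 caught ⇒ 24
H1 returns (24, ())
H2 returns ((24, ()), 1)
= ((24, ()), 1)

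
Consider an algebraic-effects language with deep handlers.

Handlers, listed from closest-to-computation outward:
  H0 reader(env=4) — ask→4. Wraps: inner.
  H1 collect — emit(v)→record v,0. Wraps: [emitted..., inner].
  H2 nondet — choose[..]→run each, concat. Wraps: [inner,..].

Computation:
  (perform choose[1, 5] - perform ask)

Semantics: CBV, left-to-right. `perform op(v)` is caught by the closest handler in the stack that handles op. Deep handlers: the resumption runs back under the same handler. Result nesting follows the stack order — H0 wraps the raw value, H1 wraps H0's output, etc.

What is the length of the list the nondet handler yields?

Answer: 2

Working:
choose[1, 5] @ H2
  branch[0] choose=1:
    ask @ H0 ⇒ 4
    H0 returns -3
    H1 returns [-3]
    H2 returns [[-3]]
  branch[1] choose=5:
    ask @ H0 ⇒ 4
    H0 returns 1
    H1 returns [1]
    H2 returns [[1]]
= [[-3], [1]]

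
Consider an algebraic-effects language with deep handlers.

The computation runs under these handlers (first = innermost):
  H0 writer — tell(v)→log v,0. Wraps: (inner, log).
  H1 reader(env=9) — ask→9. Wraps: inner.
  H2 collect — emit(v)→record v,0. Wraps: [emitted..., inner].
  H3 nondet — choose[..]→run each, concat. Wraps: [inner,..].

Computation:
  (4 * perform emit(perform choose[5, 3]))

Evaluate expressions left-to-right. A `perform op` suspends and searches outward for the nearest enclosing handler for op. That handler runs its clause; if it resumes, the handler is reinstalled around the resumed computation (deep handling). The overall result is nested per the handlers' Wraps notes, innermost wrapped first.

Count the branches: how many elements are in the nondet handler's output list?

Answer: 2

Evaluation trace:
choose[5, 3] @ H3
  branch[0] choose=5:
    emit(5) @ H2 ⇒ out+=5
    H0 returns (0, ())
    H1 returns (0, ())
    H2 returns [5, (0, ())]
    H3 returns [[5, (0, ())]]
  branch[1] choose=3:
    emit(3) @ H2 ⇒ out+=3
    H0 returns (0, ())
    H1 returns (0, ())
    H2 returns [3, (0, ())]
    H3 returns [[3, (0, ())]]
= [[5, (0, ())], [3, (0, ())]]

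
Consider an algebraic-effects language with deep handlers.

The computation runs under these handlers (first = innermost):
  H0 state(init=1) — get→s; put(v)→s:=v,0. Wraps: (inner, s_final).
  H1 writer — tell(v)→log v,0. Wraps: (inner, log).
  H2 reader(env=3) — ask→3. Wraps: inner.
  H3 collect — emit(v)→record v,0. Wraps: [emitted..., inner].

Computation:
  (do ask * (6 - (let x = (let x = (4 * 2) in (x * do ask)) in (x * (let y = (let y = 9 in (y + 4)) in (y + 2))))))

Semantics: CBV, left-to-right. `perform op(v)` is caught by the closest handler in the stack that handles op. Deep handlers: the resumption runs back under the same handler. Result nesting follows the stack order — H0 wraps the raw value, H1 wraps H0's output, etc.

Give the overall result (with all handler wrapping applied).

Answer: [((-1062, 1), ())]

Working:
ask @ H2 ⇒ 3
ask @ H2 ⇒ 3
H0 returns (-1062, 1)
H1 returns ((-1062, 1), ())
H2 returns ((-1062, 1), ())
H3 returns [((-1062, 1), ())]
= [((-1062, 1), ())]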